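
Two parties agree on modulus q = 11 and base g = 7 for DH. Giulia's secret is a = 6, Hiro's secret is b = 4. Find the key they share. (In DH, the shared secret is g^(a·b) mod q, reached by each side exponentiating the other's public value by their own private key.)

Hiro sends B = g^b mod q = 7^4 mod 11.
7^1 ≡ 7 (mod 11)
7^2 = (7^1)^2 ≡ 7^2 = 49 ≡ 5 (mod 11)
7^4 = (7^2)^2 ≡ 5^2 = 25 ≡ 3 (mod 11)
So B = 3. Giulia then computes K = B^a mod q = 3^6 mod 11.
3^1 ≡ 3 (mod 11)
3^2 = (3^1)^2 ≡ 3^2 = 9 ≡ 9 (mod 11)
3^4 = (3^2)^2 ≡ 9^2 = 81 ≡ 4 (mod 11)
3^6 = 3^4 · 3^2 ≡ 4 · 9 ≡ 3 (mod 11).

3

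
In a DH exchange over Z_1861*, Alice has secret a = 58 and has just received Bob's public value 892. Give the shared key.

Shared key K = 892^58 mod 1861.
892^1 ≡ 892 (mod 1861)
892^2 = (892^1)^2 ≡ 892^2 = 795664 ≡ 1017 (mod 1861)
892^4 = (892^2)^2 ≡ 1017^2 = 1034289 ≡ 1434 (mod 1861)
892^8 = (892^4)^2 ≡ 1434^2 = 2056356 ≡ 1812 (mod 1861)
892^16 = (892^8)^2 ≡ 1812^2 = 3283344 ≡ 540 (mod 1861)
892^32 = (892^16)^2 ≡ 540^2 = 291600 ≡ 1284 (mod 1861)
892^58 = 892^32 · 892^16 · 892^8 · 892^2 ≡ 1284 · 540 · 1812 · 1017 ≡ 1095 (mod 1861).

1095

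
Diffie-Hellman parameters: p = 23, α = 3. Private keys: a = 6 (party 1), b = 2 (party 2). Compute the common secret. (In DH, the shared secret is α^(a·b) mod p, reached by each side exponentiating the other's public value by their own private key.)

Party 1 sends A = α^a mod p = 3^6 mod 23.
3^1 ≡ 3 (mod 23)
3^2 = (3^1)^2 ≡ 3^2 = 9 ≡ 9 (mod 23)
3^4 = (3^2)^2 ≡ 9^2 = 81 ≡ 12 (mod 23)
3^6 = 3^4 · 3^2 ≡ 12 · 9 ≡ 16 (mod 23).
So A = 16. Party 2 then computes K = A^b mod p = 16^2 mod 23.
16^1 ≡ 16 (mod 23)
16^2 = (16^1)^2 ≡ 16^2 = 256 ≡ 3 (mod 23)

3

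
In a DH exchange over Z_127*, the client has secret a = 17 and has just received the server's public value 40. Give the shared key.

Shared key K = 40^17 mod 127.
40^1 ≡ 40 (mod 127)
40^2 = (40^1)^2 ≡ 40^2 = 1600 ≡ 76 (mod 127)
40^4 = (40^2)^2 ≡ 76^2 = 5776 ≡ 61 (mod 127)
40^8 = (40^4)^2 ≡ 61^2 = 3721 ≡ 38 (mod 127)
40^16 = (40^8)^2 ≡ 38^2 = 1444 ≡ 47 (mod 127)
40^17 = 40^16 · 40^1 ≡ 47 · 40 ≡ 102 (mod 127).

102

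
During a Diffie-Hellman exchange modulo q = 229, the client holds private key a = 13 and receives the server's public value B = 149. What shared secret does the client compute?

Shared key K = 149^13 mod 229.
149^1 ≡ 149 (mod 229)
149^2 = (149^1)^2 ≡ 149^2 = 22201 ≡ 217 (mod 229)
149^4 = (149^2)^2 ≡ 217^2 = 47089 ≡ 144 (mod 229)
149^8 = (149^4)^2 ≡ 144^2 = 20736 ≡ 126 (mod 229)
149^13 = 149^8 · 149^4 · 149^1 ≡ 126 · 144 · 149 ≡ 111 (mod 229).

111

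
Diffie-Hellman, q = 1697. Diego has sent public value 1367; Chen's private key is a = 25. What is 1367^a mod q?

330

Shared key K = 1367^25 mod 1697.
1367^1 ≡ 1367 (mod 1697)
1367^2 = (1367^1)^2 ≡ 1367^2 = 1868689 ≡ 292 (mod 1697)
1367^4 = (1367^2)^2 ≡ 292^2 = 85264 ≡ 414 (mod 1697)
1367^8 = (1367^4)^2 ≡ 414^2 = 171396 ≡ 1696 (mod 1697)
1367^16 = (1367^8)^2 ≡ 1696^2 = 2876416 ≡ 1 (mod 1697)
1367^25 = 1367^16 · 1367^8 · 1367^1 ≡ 1 · 1696 · 1367 ≡ 330 (mod 1697).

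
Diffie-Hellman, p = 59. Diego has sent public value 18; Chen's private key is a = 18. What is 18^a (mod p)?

28

Shared key K = 18^18 mod 59.
18^1 ≡ 18 (mod 59)
18^2 = (18^1)^2 ≡ 18^2 = 324 ≡ 29 (mod 59)
18^4 = (18^2)^2 ≡ 29^2 = 841 ≡ 15 (mod 59)
18^8 = (18^4)^2 ≡ 15^2 = 225 ≡ 48 (mod 59)
18^16 = (18^8)^2 ≡ 48^2 = 2304 ≡ 3 (mod 59)
18^18 = 18^16 · 18^2 ≡ 3 · 29 ≡ 28 (mod 59).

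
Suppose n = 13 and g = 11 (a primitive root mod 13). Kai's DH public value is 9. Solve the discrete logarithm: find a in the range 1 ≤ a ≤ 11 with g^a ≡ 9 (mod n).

8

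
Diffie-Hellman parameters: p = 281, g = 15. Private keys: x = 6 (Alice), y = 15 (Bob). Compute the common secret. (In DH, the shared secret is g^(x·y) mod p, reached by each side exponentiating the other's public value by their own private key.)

28

Alice sends A = g^x mod p = 15^6 mod 281.
15^1 ≡ 15 (mod 281)
15^2 = (15^1)^2 ≡ 15^2 = 225 ≡ 225 (mod 281)
15^4 = (15^2)^2 ≡ 225^2 = 50625 ≡ 45 (mod 281)
15^6 = 15^4 · 15^2 ≡ 45 · 225 ≡ 9 (mod 281).
So A = 9. Bob then computes K = A^y mod p = 9^15 mod 281.
9^1 ≡ 9 (mod 281)
9^2 = (9^1)^2 ≡ 9^2 = 81 ≡ 81 (mod 281)
9^4 = (9^2)^2 ≡ 81^2 = 6561 ≡ 98 (mod 281)
9^8 = (9^4)^2 ≡ 98^2 = 9604 ≡ 50 (mod 281)
9^15 = 9^8 · 9^4 · 9^2 · 9^1 ≡ 50 · 98 · 81 · 9 ≡ 28 (mod 281).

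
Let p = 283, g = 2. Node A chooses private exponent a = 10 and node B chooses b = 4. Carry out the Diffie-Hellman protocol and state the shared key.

42

Node A sends A = g^a mod p = 2^10 mod 283.
2^1 ≡ 2 (mod 283)
2^2 = (2^1)^2 ≡ 2^2 = 4 ≡ 4 (mod 283)
2^4 = (2^2)^2 ≡ 4^2 = 16 ≡ 16 (mod 283)
2^8 = (2^4)^2 ≡ 16^2 = 256 ≡ 256 (mod 283)
2^10 = 2^8 · 2^2 ≡ 256 · 4 ≡ 175 (mod 283).
So A = 175. Node B then computes K = A^b mod p = 175^4 mod 283.
175^1 ≡ 175 (mod 283)
175^2 = (175^1)^2 ≡ 175^2 = 30625 ≡ 61 (mod 283)
175^4 = (175^2)^2 ≡ 61^2 = 3721 ≡ 42 (mod 283)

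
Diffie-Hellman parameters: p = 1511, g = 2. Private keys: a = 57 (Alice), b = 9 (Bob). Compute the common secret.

1365

Bob sends B = g^b mod p = 2^9 mod 1511.
2^1 ≡ 2 (mod 1511)
2^2 = (2^1)^2 ≡ 2^2 = 4 ≡ 4 (mod 1511)
2^4 = (2^2)^2 ≡ 4^2 = 16 ≡ 16 (mod 1511)
2^8 = (2^4)^2 ≡ 16^2 = 256 ≡ 256 (mod 1511)
2^9 = 2^8 · 2^1 ≡ 256 · 2 ≡ 512 (mod 1511).
So B = 512. Alice then computes K = B^a mod p = 512^57 mod 1511.
512^1 ≡ 512 (mod 1511)
512^2 = (512^1)^2 ≡ 512^2 = 262144 ≡ 741 (mod 1511)
512^4 = (512^2)^2 ≡ 741^2 = 549081 ≡ 588 (mod 1511)
512^8 = (512^4)^2 ≡ 588^2 = 345744 ≡ 1236 (mod 1511)
512^16 = (512^8)^2 ≡ 1236^2 = 1527696 ≡ 75 (mod 1511)
512^32 = (512^16)^2 ≡ 75^2 = 5625 ≡ 1092 (mod 1511)
512^57 = 512^32 · 512^16 · 512^8 · 512^1 ≡ 1092 · 75 · 1236 · 512 ≡ 1365 (mod 1511).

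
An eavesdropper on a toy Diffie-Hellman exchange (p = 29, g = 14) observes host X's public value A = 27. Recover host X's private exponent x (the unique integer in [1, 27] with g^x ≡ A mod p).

Try successive powers of 14 modulo 29:
14^1 ≡ 14
14^2 ≡ 22
14^3 ≡ 18
14^4 ≡ 20
14^5 ≡ 19
14^6 ≡ 5
14^7 ≡ 12
14^8 ≡ 23
14^9 ≡ 3
14^10 ≡ 13
14^11 ≡ 8
14^12 ≡ 25
14^13 ≡ 2
14^14 ≡ 28
14^15 ≡ 15
14^16 ≡ 7
14^17 ≡ 11
14^18 ≡ 9
14^19 ≡ 10
14^20 ≡ 24
14^21 ≡ 17
14^22 ≡ 6
14^23 ≡ 26
14^24 ≡ 16
14^25 ≡ 21
14^26 ≡ 4
14^27 ≡ 27
Found: x = 27.

27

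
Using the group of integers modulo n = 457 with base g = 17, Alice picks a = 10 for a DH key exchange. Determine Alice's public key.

393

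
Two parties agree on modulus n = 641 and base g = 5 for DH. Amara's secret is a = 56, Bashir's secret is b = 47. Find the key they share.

Bashir sends B = g^b mod n = 5^47 mod 641.
5^1 ≡ 5 (mod 641)
5^2 = (5^1)^2 ≡ 5^2 = 25 ≡ 25 (mod 641)
5^4 = (5^2)^2 ≡ 25^2 = 625 ≡ 625 (mod 641)
5^8 = (5^4)^2 ≡ 625^2 = 390625 ≡ 256 (mod 641)
5^16 = (5^8)^2 ≡ 256^2 = 65536 ≡ 154 (mod 641)
5^32 = (5^16)^2 ≡ 154^2 = 23716 ≡ 640 (mod 641)
5^47 = 5^32 · 5^8 · 5^4 · 5^2 · 5^1 ≡ 640 · 256 · 625 · 25 · 5 ≡ 482 (mod 641).
So B = 482. Amara then computes K = B^a mod n = 482^56 mod 641.
482^1 ≡ 482 (mod 641)
482^2 = (482^1)^2 ≡ 482^2 = 232324 ≡ 282 (mod 641)
482^4 = (482^2)^2 ≡ 282^2 = 79524 ≡ 40 (mod 641)
482^8 = (482^4)^2 ≡ 40^2 = 1600 ≡ 318 (mod 641)
482^16 = (482^8)^2 ≡ 318^2 = 101124 ≡ 487 (mod 641)
482^32 = (482^16)^2 ≡ 487^2 = 237169 ≡ 640 (mod 641)
482^56 = 482^32 · 482^16 · 482^8 ≡ 640 · 487 · 318 ≡ 256 (mod 641).

256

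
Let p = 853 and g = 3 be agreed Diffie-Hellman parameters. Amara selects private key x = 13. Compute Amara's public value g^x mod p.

Public value = 3^13 mod 853.
3^1 ≡ 3 (mod 853)
3^2 = (3^1)^2 ≡ 3^2 = 9 ≡ 9 (mod 853)
3^4 = (3^2)^2 ≡ 9^2 = 81 ≡ 81 (mod 853)
3^8 = (3^4)^2 ≡ 81^2 = 6561 ≡ 590 (mod 853)
3^13 = 3^8 · 3^4 · 3^1 ≡ 590 · 81 · 3 ≡ 66 (mod 853).

66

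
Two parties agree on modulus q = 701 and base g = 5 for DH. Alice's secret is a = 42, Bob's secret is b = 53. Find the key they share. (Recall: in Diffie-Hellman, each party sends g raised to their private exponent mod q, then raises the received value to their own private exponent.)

Alice sends A = g^a mod q = 5^42 mod 701.
5^1 ≡ 5 (mod 701)
5^2 = (5^1)^2 ≡ 5^2 = 25 ≡ 25 (mod 701)
5^4 = (5^2)^2 ≡ 25^2 = 625 ≡ 625 (mod 701)
5^8 = (5^4)^2 ≡ 625^2 = 390625 ≡ 168 (mod 701)
5^16 = (5^8)^2 ≡ 168^2 = 28224 ≡ 184 (mod 701)
5^32 = (5^16)^2 ≡ 184^2 = 33856 ≡ 208 (mod 701)
5^42 = 5^32 · 5^8 · 5^2 ≡ 208 · 168 · 25 ≡ 154 (mod 701).
So A = 154. Bob then computes K = A^b mod q = 154^53 mod 701.
154^1 ≡ 154 (mod 701)
154^2 = (154^1)^2 ≡ 154^2 = 23716 ≡ 583 (mod 701)
154^4 = (154^2)^2 ≡ 583^2 = 339889 ≡ 605 (mod 701)
154^8 = (154^4)^2 ≡ 605^2 = 366025 ≡ 103 (mod 701)
154^16 = (154^8)^2 ≡ 103^2 = 10609 ≡ 94 (mod 701)
154^32 = (154^16)^2 ≡ 94^2 = 8836 ≡ 424 (mod 701)
154^53 = 154^32 · 154^16 · 154^4 · 154^1 ≡ 424 · 94 · 605 · 154 ≡ 54 (mod 701).

54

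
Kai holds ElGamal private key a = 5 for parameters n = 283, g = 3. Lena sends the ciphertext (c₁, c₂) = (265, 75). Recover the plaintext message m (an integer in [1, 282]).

114

Shared mask s = c₁^a mod n = 265^5 mod 283.
265^1 ≡ 265 (mod 283)
265^2 = (265^1)^2 ≡ 265^2 = 70225 ≡ 41 (mod 283)
265^4 = (265^2)^2 ≡ 41^2 = 1681 ≡ 266 (mod 283)
265^5 = 265^4 · 265^1 ≡ 266 · 265 ≡ 23 (mod 283).
So s = 23; s⁻¹ ≡ 160 (mod 283).
m = c₂ · s⁻¹ mod 283 = 75 · 160 mod 283 = 114.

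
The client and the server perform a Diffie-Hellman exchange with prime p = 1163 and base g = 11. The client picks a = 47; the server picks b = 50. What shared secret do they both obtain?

The client sends A = g^a mod p = 11^47 mod 1163.
11^1 ≡ 11 (mod 1163)
11^2 = (11^1)^2 ≡ 11^2 = 121 ≡ 121 (mod 1163)
11^4 = (11^2)^2 ≡ 121^2 = 14641 ≡ 685 (mod 1163)
11^8 = (11^4)^2 ≡ 685^2 = 469225 ≡ 536 (mod 1163)
11^16 = (11^8)^2 ≡ 536^2 = 287296 ≡ 35 (mod 1163)
11^32 = (11^16)^2 ≡ 35^2 = 1225 ≡ 62 (mod 1163)
11^47 = 11^32 · 11^8 · 11^4 · 11^2 · 11^1 ≡ 62 · 536 · 685 · 121 · 11 ≡ 303 (mod 1163).
So A = 303. The server then computes K = A^b mod p = 303^50 mod 1163.
303^1 ≡ 303 (mod 1163)
303^2 = (303^1)^2 ≡ 303^2 = 91809 ≡ 1095 (mod 1163)
303^4 = (303^2)^2 ≡ 1095^2 = 1199025 ≡ 1135 (mod 1163)
303^8 = (303^4)^2 ≡ 1135^2 = 1288225 ≡ 784 (mod 1163)
303^16 = (303^8)^2 ≡ 784^2 = 614656 ≡ 592 (mod 1163)
303^32 = (303^16)^2 ≡ 592^2 = 350464 ≡ 401 (mod 1163)
303^50 = 303^32 · 303^16 · 303^2 ≡ 401 · 592 · 1095 ≡ 947 (mod 1163).

947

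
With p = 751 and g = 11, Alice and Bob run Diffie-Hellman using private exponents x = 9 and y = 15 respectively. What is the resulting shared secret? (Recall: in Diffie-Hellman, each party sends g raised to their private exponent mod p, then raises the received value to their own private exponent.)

Alice sends A = g^x mod p = 11^9 mod 751.
11^1 ≡ 11 (mod 751)
11^2 = (11^1)^2 ≡ 11^2 = 121 ≡ 121 (mod 751)
11^4 = (11^2)^2 ≡ 121^2 = 14641 ≡ 372 (mod 751)
11^8 = (11^4)^2 ≡ 372^2 = 138384 ≡ 200 (mod 751)
11^9 = 11^8 · 11^1 ≡ 200 · 11 ≡ 698 (mod 751).
So A = 698. Bob then computes K = A^y mod p = 698^15 mod 751.
698^1 ≡ 698 (mod 751)
698^2 = (698^1)^2 ≡ 698^2 = 487204 ≡ 556 (mod 751)
698^4 = (698^2)^2 ≡ 556^2 = 309136 ≡ 475 (mod 751)
698^8 = (698^4)^2 ≡ 475^2 = 225625 ≡ 325 (mod 751)
698^15 = 698^8 · 698^4 · 698^2 · 698^1 ≡ 325 · 475 · 556 · 698 ≡ 671 (mod 751).

671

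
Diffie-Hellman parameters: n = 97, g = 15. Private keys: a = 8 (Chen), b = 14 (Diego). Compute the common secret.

62

Chen sends A = g^a mod n = 15^8 mod 97.
15^1 ≡ 15 (mod 97)
15^2 = (15^1)^2 ≡ 15^2 = 225 ≡ 31 (mod 97)
15^4 = (15^2)^2 ≡ 31^2 = 961 ≡ 88 (mod 97)
15^8 = (15^4)^2 ≡ 88^2 = 7744 ≡ 81 (mod 97)
So A = 81. Diego then computes K = A^b mod n = 81^14 mod 97.
81^1 ≡ 81 (mod 97)
81^2 = (81^1)^2 ≡ 81^2 = 6561 ≡ 62 (mod 97)
81^4 = (81^2)^2 ≡ 62^2 = 3844 ≡ 61 (mod 97)
81^8 = (81^4)^2 ≡ 61^2 = 3721 ≡ 35 (mod 97)
81^14 = 81^8 · 81^4 · 81^2 ≡ 35 · 61 · 62 ≡ 62 (mod 97).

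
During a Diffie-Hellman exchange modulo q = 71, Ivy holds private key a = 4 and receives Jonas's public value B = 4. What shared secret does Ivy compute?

43

Shared key K = 4^4 mod 71.
4^1 ≡ 4 (mod 71)
4^2 = (4^1)^2 ≡ 4^2 = 16 ≡ 16 (mod 71)
4^4 = (4^2)^2 ≡ 16^2 = 256 ≡ 43 (mod 71)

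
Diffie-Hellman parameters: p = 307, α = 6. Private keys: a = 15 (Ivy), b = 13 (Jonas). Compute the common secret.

Jonas sends B = α^b mod p = 6^13 mod 307.
6^1 ≡ 6 (mod 307)
6^2 = (6^1)^2 ≡ 6^2 = 36 ≡ 36 (mod 307)
6^4 = (6^2)^2 ≡ 36^2 = 1296 ≡ 68 (mod 307)
6^8 = (6^4)^2 ≡ 68^2 = 4624 ≡ 19 (mod 307)
6^13 = 6^8 · 6^4 · 6^1 ≡ 19 · 68 · 6 ≡ 77 (mod 307).
So B = 77. Ivy then computes K = B^a mod p = 77^15 mod 307.
77^1 ≡ 77 (mod 307)
77^2 = (77^1)^2 ≡ 77^2 = 5929 ≡ 96 (mod 307)
77^4 = (77^2)^2 ≡ 96^2 = 9216 ≡ 6 (mod 307)
77^8 = (77^4)^2 ≡ 6^2 = 36 ≡ 36 (mod 307)
77^15 = 77^8 · 77^4 · 77^2 · 77^1 ≡ 36 · 6 · 96 · 77 ≡ 272 (mod 307).

272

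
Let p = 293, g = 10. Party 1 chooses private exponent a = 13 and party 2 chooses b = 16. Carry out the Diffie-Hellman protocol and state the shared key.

235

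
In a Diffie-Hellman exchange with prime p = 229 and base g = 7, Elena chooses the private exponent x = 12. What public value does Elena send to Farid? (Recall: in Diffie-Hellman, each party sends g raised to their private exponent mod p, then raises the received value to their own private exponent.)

Public value = 7^12 mod 229.
7^1 ≡ 7 (mod 229)
7^2 = (7^1)^2 ≡ 7^2 = 49 ≡ 49 (mod 229)
7^4 = (7^2)^2 ≡ 49^2 = 2401 ≡ 111 (mod 229)
7^8 = (7^4)^2 ≡ 111^2 = 12321 ≡ 184 (mod 229)
7^12 = 7^8 · 7^4 ≡ 184 · 111 ≡ 43 (mod 229).

43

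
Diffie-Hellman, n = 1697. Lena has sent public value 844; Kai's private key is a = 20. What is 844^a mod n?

Shared key K = 844^20 mod 1697.
844^1 ≡ 844 (mod 1697)
844^2 = (844^1)^2 ≡ 844^2 = 712336 ≡ 1293 (mod 1697)
844^4 = (844^2)^2 ≡ 1293^2 = 1671849 ≡ 304 (mod 1697)
844^8 = (844^4)^2 ≡ 304^2 = 92416 ≡ 778 (mod 1697)
844^16 = (844^8)^2 ≡ 778^2 = 605284 ≡ 1152 (mod 1697)
844^20 = 844^16 · 844^4 ≡ 1152 · 304 ≡ 626 (mod 1697).

626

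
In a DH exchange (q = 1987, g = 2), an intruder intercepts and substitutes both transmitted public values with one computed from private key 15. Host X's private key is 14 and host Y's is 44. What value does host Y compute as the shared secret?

1652

Host Y receives an intruder's public value M = 2^15 mod 1987 instead of the honest one.
2^1 ≡ 2 (mod 1987)
2^2 = (2^1)^2 ≡ 2^2 = 4 ≡ 4 (mod 1987)
2^4 = (2^2)^2 ≡ 4^2 = 16 ≡ 16 (mod 1987)
2^8 = (2^4)^2 ≡ 16^2 = 256 ≡ 256 (mod 1987)
2^15 = 2^8 · 2^4 · 2^2 · 2^1 ≡ 256 · 16 · 4 · 2 ≡ 976 (mod 1987).
So M = 976. Host Y computes K = M^44 mod 1987.
976^1 ≡ 976 (mod 1987)
976^2 = (976^1)^2 ≡ 976^2 = 952576 ≡ 803 (mod 1987)
976^4 = (976^2)^2 ≡ 803^2 = 644809 ≡ 1021 (mod 1987)
976^8 = (976^4)^2 ≡ 1021^2 = 1042441 ≡ 1253 (mod 1987)
976^16 = (976^8)^2 ≡ 1253^2 = 1570009 ≡ 279 (mod 1987)
976^32 = (976^16)^2 ≡ 279^2 = 77841 ≡ 348 (mod 1987)
976^44 = 976^32 · 976^8 · 976^4 ≡ 348 · 1253 · 1021 ≡ 1652 (mod 1987).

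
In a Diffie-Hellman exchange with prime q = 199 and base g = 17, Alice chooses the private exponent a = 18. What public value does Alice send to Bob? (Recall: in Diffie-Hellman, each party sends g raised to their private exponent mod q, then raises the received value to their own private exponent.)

103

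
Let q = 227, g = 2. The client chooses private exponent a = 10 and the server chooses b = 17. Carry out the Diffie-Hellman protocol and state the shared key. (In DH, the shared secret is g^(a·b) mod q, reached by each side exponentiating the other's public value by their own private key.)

212

The server sends B = g^b mod q = 2^17 mod 227.
2^1 ≡ 2 (mod 227)
2^2 = (2^1)^2 ≡ 2^2 = 4 ≡ 4 (mod 227)
2^4 = (2^2)^2 ≡ 4^2 = 16 ≡ 16 (mod 227)
2^8 = (2^4)^2 ≡ 16^2 = 256 ≡ 29 (mod 227)
2^16 = (2^8)^2 ≡ 29^2 = 841 ≡ 160 (mod 227)
2^17 = 2^16 · 2^1 ≡ 160 · 2 ≡ 93 (mod 227).
So B = 93. The client then computes K = B^a mod q = 93^10 mod 227.
93^1 ≡ 93 (mod 227)
93^2 = (93^1)^2 ≡ 93^2 = 8649 ≡ 23 (mod 227)
93^4 = (93^2)^2 ≡ 23^2 = 529 ≡ 75 (mod 227)
93^8 = (93^4)^2 ≡ 75^2 = 5625 ≡ 177 (mod 227)
93^10 = 93^8 · 93^2 ≡ 177 · 23 ≡ 212 (mod 227).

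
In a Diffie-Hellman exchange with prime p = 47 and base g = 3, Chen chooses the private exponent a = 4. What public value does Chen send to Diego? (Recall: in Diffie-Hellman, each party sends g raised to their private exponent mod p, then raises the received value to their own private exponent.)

Public value = 3^4 mod 47.
3^1 ≡ 3 (mod 47)
3^2 = (3^1)^2 ≡ 3^2 = 9 ≡ 9 (mod 47)
3^4 = (3^2)^2 ≡ 9^2 = 81 ≡ 34 (mod 47)

34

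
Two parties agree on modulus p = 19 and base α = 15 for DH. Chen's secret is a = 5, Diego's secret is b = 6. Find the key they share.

Chen sends A = α^a mod p = 15^5 mod 19.
15^1 ≡ 15 (mod 19)
15^2 = (15^1)^2 ≡ 15^2 = 225 ≡ 16 (mod 19)
15^4 = (15^2)^2 ≡ 16^2 = 256 ≡ 9 (mod 19)
15^5 = 15^4 · 15^1 ≡ 9 · 15 ≡ 2 (mod 19).
So A = 2. Diego then computes K = A^b mod p = 2^6 mod 19.
2^1 ≡ 2 (mod 19)
2^2 = (2^1)^2 ≡ 2^2 = 4 ≡ 4 (mod 19)
2^4 = (2^2)^2 ≡ 4^2 = 16 ≡ 16 (mod 19)
2^6 = 2^4 · 2^2 ≡ 16 · 4 ≡ 7 (mod 19).

7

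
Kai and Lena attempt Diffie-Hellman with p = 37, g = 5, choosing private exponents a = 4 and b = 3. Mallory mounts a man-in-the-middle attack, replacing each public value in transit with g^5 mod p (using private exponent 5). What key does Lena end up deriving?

Lena receives Mallory's public value M = 5^5 mod 37 instead of the honest one.
5^1 ≡ 5 (mod 37)
5^2 = (5^1)^2 ≡ 5^2 = 25 ≡ 25 (mod 37)
5^4 = (5^2)^2 ≡ 25^2 = 625 ≡ 33 (mod 37)
5^5 = 5^4 · 5^1 ≡ 33 · 5 ≡ 17 (mod 37).
So M = 17. Lena computes K = M^3 mod 37.
17^1 ≡ 17 (mod 37)
17^2 = (17^1)^2 ≡ 17^2 = 289 ≡ 30 (mod 37)
17^3 = 17^2 · 17^1 ≡ 30 · 17 ≡ 29 (mod 37).

29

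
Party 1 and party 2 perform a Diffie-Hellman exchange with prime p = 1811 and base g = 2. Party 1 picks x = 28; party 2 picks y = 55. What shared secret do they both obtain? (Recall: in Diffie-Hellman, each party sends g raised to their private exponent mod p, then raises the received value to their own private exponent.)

Party 2 sends B = g^y mod p = 2^55 mod 1811.
2^1 ≡ 2 (mod 1811)
2^2 = (2^1)^2 ≡ 2^2 = 4 ≡ 4 (mod 1811)
2^4 = (2^2)^2 ≡ 4^2 = 16 ≡ 16 (mod 1811)
2^8 = (2^4)^2 ≡ 16^2 = 256 ≡ 256 (mod 1811)
2^16 = (2^8)^2 ≡ 256^2 = 65536 ≡ 340 (mod 1811)
2^32 = (2^16)^2 ≡ 340^2 = 115600 ≡ 1507 (mod 1811)
2^55 = 2^32 · 2^16 · 2^4 · 2^2 · 2^1 ≡ 1507 · 340 · 16 · 4 · 2 ≡ 1086 (mod 1811).
So B = 1086. Party 1 then computes K = B^x mod p = 1086^28 mod 1811.
1086^1 ≡ 1086 (mod 1811)
1086^2 = (1086^1)^2 ≡ 1086^2 = 1179396 ≡ 435 (mod 1811)
1086^4 = (1086^2)^2 ≡ 435^2 = 189225 ≡ 881 (mod 1811)
1086^8 = (1086^4)^2 ≡ 881^2 = 776161 ≡ 1053 (mod 1811)
1086^16 = (1086^8)^2 ≡ 1053^2 = 1108809 ≡ 477 (mod 1811)
1086^28 = 1086^16 · 1086^8 · 1086^4 ≡ 477 · 1053 · 881 ≡ 766 (mod 1811).

766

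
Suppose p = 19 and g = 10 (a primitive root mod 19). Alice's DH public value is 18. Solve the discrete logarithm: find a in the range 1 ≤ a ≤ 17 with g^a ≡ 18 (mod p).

Try successive powers of 10 modulo 19:
10^1 ≡ 10
10^2 ≡ 5
10^3 ≡ 12
10^4 ≡ 6
10^5 ≡ 3
10^6 ≡ 11
10^7 ≡ 15
10^8 ≡ 17
10^9 ≡ 18
Found: a = 9.

9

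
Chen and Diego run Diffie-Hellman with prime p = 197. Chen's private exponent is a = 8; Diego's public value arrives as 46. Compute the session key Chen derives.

Shared key K = 46^8 mod 197.
46^1 ≡ 46 (mod 197)
46^2 = (46^1)^2 ≡ 46^2 = 2116 ≡ 146 (mod 197)
46^4 = (46^2)^2 ≡ 146^2 = 21316 ≡ 40 (mod 197)
46^8 = (46^4)^2 ≡ 40^2 = 1600 ≡ 24 (mod 197)

24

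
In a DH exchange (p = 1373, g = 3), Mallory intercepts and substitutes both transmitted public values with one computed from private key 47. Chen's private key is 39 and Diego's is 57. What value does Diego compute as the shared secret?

Diego receives Mallory's public value M = 3^47 mod 1373 instead of the honest one.
3^1 ≡ 3 (mod 1373)
3^2 = (3^1)^2 ≡ 3^2 = 9 ≡ 9 (mod 1373)
3^4 = (3^2)^2 ≡ 9^2 = 81 ≡ 81 (mod 1373)
3^8 = (3^4)^2 ≡ 81^2 = 6561 ≡ 1069 (mod 1373)
3^16 = (3^8)^2 ≡ 1069^2 = 1142761 ≡ 425 (mod 1373)
3^32 = (3^16)^2 ≡ 425^2 = 180625 ≡ 762 (mod 1373)
3^47 = 3^32 · 3^8 · 3^4 · 3^2 · 3^1 ≡ 762 · 1069 · 81 · 9 · 3 ≡ 856 (mod 1373).
So M = 856. Diego computes K = M^57 mod 1373.
856^1 ≡ 856 (mod 1373)
856^2 = (856^1)^2 ≡ 856^2 = 732736 ≡ 927 (mod 1373)
856^4 = (856^2)^2 ≡ 927^2 = 859329 ≡ 1204 (mod 1373)
856^8 = (856^4)^2 ≡ 1204^2 = 1449616 ≡ 1101 (mod 1373)
856^16 = (856^8)^2 ≡ 1101^2 = 1212201 ≡ 1215 (mod 1373)
856^32 = (856^16)^2 ≡ 1215^2 = 1476225 ≡ 250 (mod 1373)
856^57 = 856^32 · 856^16 · 856^8 · 856^1 ≡ 250 · 1215 · 1101 · 856 ≡ 617 (mod 1373).

617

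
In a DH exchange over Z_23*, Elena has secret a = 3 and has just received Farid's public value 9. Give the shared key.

16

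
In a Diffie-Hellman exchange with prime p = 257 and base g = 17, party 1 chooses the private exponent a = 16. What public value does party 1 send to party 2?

Public value = 17^16 mod 257.
17^1 ≡ 17 (mod 257)
17^2 = (17^1)^2 ≡ 17^2 = 289 ≡ 32 (mod 257)
17^4 = (17^2)^2 ≡ 32^2 = 1024 ≡ 253 (mod 257)
17^8 = (17^4)^2 ≡ 253^2 = 64009 ≡ 16 (mod 257)
17^16 = (17^8)^2 ≡ 16^2 = 256 ≡ 256 (mod 257)

256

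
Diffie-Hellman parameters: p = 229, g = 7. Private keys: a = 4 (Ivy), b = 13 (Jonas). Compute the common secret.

19

Ivy sends A = g^a mod p = 7^4 mod 229.
7^1 ≡ 7 (mod 229)
7^2 = (7^1)^2 ≡ 7^2 = 49 ≡ 49 (mod 229)
7^4 = (7^2)^2 ≡ 49^2 = 2401 ≡ 111 (mod 229)
So A = 111. Jonas then computes K = A^b mod p = 111^13 mod 229.
111^1 ≡ 111 (mod 229)
111^2 = (111^1)^2 ≡ 111^2 = 12321 ≡ 184 (mod 229)
111^4 = (111^2)^2 ≡ 184^2 = 33856 ≡ 193 (mod 229)
111^8 = (111^4)^2 ≡ 193^2 = 37249 ≡ 151 (mod 229)
111^13 = 111^8 · 111^4 · 111^1 ≡ 151 · 193 · 111 ≡ 19 (mod 229).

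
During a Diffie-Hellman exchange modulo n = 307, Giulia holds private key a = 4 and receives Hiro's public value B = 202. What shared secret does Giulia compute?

115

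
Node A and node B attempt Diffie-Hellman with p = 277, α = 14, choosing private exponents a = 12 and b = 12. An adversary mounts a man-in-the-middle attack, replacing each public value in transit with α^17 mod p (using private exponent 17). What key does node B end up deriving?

19

Node B receives an adversary's public value M = 14^17 mod 277 instead of the honest one.
14^1 ≡ 14 (mod 277)
14^2 = (14^1)^2 ≡ 14^2 = 196 ≡ 196 (mod 277)
14^4 = (14^2)^2 ≡ 196^2 = 38416 ≡ 190 (mod 277)
14^8 = (14^4)^2 ≡ 190^2 = 36100 ≡ 90 (mod 277)
14^16 = (14^8)^2 ≡ 90^2 = 8100 ≡ 67 (mod 277)
14^17 = 14^16 · 14^1 ≡ 67 · 14 ≡ 107 (mod 277).
So M = 107. Node B computes K = M^12 mod 277.
107^1 ≡ 107 (mod 277)
107^2 = (107^1)^2 ≡ 107^2 = 11449 ≡ 92 (mod 277)
107^4 = (107^2)^2 ≡ 92^2 = 8464 ≡ 154 (mod 277)
107^8 = (107^4)^2 ≡ 154^2 = 23716 ≡ 171 (mod 277)
107^12 = 107^8 · 107^4 ≡ 171 · 154 ≡ 19 (mod 277).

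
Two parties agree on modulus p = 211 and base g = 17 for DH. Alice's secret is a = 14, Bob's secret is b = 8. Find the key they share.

Bob sends B = g^b mod p = 17^8 mod 211.
17^1 ≡ 17 (mod 211)
17^2 = (17^1)^2 ≡ 17^2 = 289 ≡ 78 (mod 211)
17^4 = (17^2)^2 ≡ 78^2 = 6084 ≡ 176 (mod 211)
17^8 = (17^4)^2 ≡ 176^2 = 30976 ≡ 170 (mod 211)
So B = 170. Alice then computes K = B^a mod p = 170^14 mod 211.
170^1 ≡ 170 (mod 211)
170^2 = (170^1)^2 ≡ 170^2 = 28900 ≡ 204 (mod 211)
170^4 = (170^2)^2 ≡ 204^2 = 41616 ≡ 49 (mod 211)
170^8 = (170^4)^2 ≡ 49^2 = 2401 ≡ 80 (mod 211)
170^14 = 170^8 · 170^4 · 170^2 ≡ 80 · 49 · 204 ≡ 201 (mod 211).

201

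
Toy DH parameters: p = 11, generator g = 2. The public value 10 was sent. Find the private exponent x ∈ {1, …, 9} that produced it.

Try successive powers of 2 modulo 11:
2^1 ≡ 2
2^2 ≡ 4
2^3 ≡ 8
2^4 ≡ 5
2^5 ≡ 10
Found: x = 5.

5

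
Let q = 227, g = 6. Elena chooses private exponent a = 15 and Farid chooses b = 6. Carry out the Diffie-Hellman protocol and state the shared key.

203

Elena sends A = g^a mod q = 6^15 mod 227.
6^1 ≡ 6 (mod 227)
6^2 = (6^1)^2 ≡ 6^2 = 36 ≡ 36 (mod 227)
6^4 = (6^2)^2 ≡ 36^2 = 1296 ≡ 161 (mod 227)
6^8 = (6^4)^2 ≡ 161^2 = 25921 ≡ 43 (mod 227)
6^15 = 6^8 · 6^4 · 6^2 · 6^1 ≡ 43 · 161 · 36 · 6 ≡ 119 (mod 227).
So A = 119. Farid then computes K = A^b mod q = 119^6 mod 227.
119^1 ≡ 119 (mod 227)
119^2 = (119^1)^2 ≡ 119^2 = 14161 ≡ 87 (mod 227)
119^4 = (119^2)^2 ≡ 87^2 = 7569 ≡ 78 (mod 227)
119^6 = 119^4 · 119^2 ≡ 78 · 87 ≡ 203 (mod 227).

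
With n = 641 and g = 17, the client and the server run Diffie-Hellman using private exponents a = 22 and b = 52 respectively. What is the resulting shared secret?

208

The server sends B = g^b mod n = 17^52 mod 641.
17^1 ≡ 17 (mod 641)
17^2 = (17^1)^2 ≡ 17^2 = 289 ≡ 289 (mod 641)
17^4 = (17^2)^2 ≡ 289^2 = 83521 ≡ 191 (mod 641)
17^8 = (17^4)^2 ≡ 191^2 = 36481 ≡ 585 (mod 641)
17^16 = (17^8)^2 ≡ 585^2 = 342225 ≡ 572 (mod 641)
17^32 = (17^16)^2 ≡ 572^2 = 327184 ≡ 274 (mod 641)
17^52 = 17^32 · 17^16 · 17^4 ≡ 274 · 572 · 191 ≡ 348 (mod 641).
So B = 348. The client then computes K = B^a mod n = 348^22 mod 641.
348^1 ≡ 348 (mod 641)
348^2 = (348^1)^2 ≡ 348^2 = 121104 ≡ 596 (mod 641)
348^4 = (348^2)^2 ≡ 596^2 = 355216 ≡ 102 (mod 641)
348^8 = (348^4)^2 ≡ 102^2 = 10404 ≡ 148 (mod 641)
348^16 = (348^8)^2 ≡ 148^2 = 21904 ≡ 110 (mod 641)
348^22 = 348^16 · 348^4 · 348^2 ≡ 110 · 102 · 596 ≡ 208 (mod 641).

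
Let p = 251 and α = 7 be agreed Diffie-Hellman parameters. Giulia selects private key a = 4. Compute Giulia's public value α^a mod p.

142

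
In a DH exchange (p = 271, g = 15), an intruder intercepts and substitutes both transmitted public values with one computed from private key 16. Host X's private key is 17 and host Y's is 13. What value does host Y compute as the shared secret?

14

Host Y receives an intruder's public value M = 15^16 mod 271 instead of the honest one.
15^1 ≡ 15 (mod 271)
15^2 = (15^1)^2 ≡ 15^2 = 225 ≡ 225 (mod 271)
15^4 = (15^2)^2 ≡ 225^2 = 50625 ≡ 219 (mod 271)
15^8 = (15^4)^2 ≡ 219^2 = 47961 ≡ 265 (mod 271)
15^16 = (15^8)^2 ≡ 265^2 = 70225 ≡ 36 (mod 271)
So M = 36. Host Y computes K = M^13 mod 271.
36^1 ≡ 36 (mod 271)
36^2 = (36^1)^2 ≡ 36^2 = 1296 ≡ 212 (mod 271)
36^4 = (36^2)^2 ≡ 212^2 = 44944 ≡ 229 (mod 271)
36^8 = (36^4)^2 ≡ 229^2 = 52441 ≡ 138 (mod 271)
36^13 = 36^8 · 36^4 · 36^1 ≡ 138 · 229 · 36 ≡ 14 (mod 271).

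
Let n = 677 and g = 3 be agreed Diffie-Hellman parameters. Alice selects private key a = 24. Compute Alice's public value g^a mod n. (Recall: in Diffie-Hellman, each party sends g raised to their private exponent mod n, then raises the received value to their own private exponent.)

Public value = 3^24 mod 677.
3^1 ≡ 3 (mod 677)
3^2 = (3^1)^2 ≡ 3^2 = 9 ≡ 9 (mod 677)
3^4 = (3^2)^2 ≡ 9^2 = 81 ≡ 81 (mod 677)
3^8 = (3^4)^2 ≡ 81^2 = 6561 ≡ 468 (mod 677)
3^16 = (3^8)^2 ≡ 468^2 = 219024 ≡ 353 (mod 677)
3^24 = 3^16 · 3^8 ≡ 353 · 468 ≡ 16 (mod 677).

16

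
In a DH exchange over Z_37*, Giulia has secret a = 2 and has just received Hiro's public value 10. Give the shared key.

26

Shared key K = 10^2 mod 37.
10^1 ≡ 10 (mod 37)
10^2 = (10^1)^2 ≡ 10^2 = 100 ≡ 26 (mod 37)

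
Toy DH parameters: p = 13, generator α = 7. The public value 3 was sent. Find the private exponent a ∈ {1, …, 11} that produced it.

8

Try successive powers of 7 modulo 13:
7^1 ≡ 7
7^2 ≡ 10
7^3 ≡ 5
7^4 ≡ 9
7^5 ≡ 11
7^6 ≡ 12
7^7 ≡ 6
7^8 ≡ 3
Found: a = 8.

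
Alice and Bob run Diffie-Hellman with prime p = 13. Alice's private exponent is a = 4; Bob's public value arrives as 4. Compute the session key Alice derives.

Shared key K = 4^4 mod 13.
4^1 ≡ 4 (mod 13)
4^2 = (4^1)^2 ≡ 4^2 = 16 ≡ 3 (mod 13)
4^4 = (4^2)^2 ≡ 3^2 = 9 ≡ 9 (mod 13)

9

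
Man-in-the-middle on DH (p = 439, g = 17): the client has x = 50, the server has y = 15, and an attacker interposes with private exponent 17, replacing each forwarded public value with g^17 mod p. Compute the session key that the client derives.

237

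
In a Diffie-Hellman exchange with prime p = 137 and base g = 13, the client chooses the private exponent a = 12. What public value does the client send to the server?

Public value = 13^12 mod 137.
13^1 ≡ 13 (mod 137)
13^2 = (13^1)^2 ≡ 13^2 = 169 ≡ 32 (mod 137)
13^4 = (13^2)^2 ≡ 32^2 = 1024 ≡ 65 (mod 137)
13^8 = (13^4)^2 ≡ 65^2 = 4225 ≡ 115 (mod 137)
13^12 = 13^8 · 13^4 ≡ 115 · 65 ≡ 77 (mod 137).

77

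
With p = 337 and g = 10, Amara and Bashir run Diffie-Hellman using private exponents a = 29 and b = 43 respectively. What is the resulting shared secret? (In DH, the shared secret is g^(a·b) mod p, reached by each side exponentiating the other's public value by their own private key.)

203

Amara sends A = g^a mod p = 10^29 mod 337.
10^1 ≡ 10 (mod 337)
10^2 = (10^1)^2 ≡ 10^2 = 100 ≡ 100 (mod 337)
10^4 = (10^2)^2 ≡ 100^2 = 10000 ≡ 227 (mod 337)
10^8 = (10^4)^2 ≡ 227^2 = 51529 ≡ 305 (mod 337)
10^16 = (10^8)^2 ≡ 305^2 = 93025 ≡ 13 (mod 337)
10^29 = 10^16 · 10^8 · 10^4 · 10^1 ≡ 13 · 305 · 227 · 10 ≡ 291 (mod 337).
So A = 291. Bashir then computes K = A^b mod p = 291^43 mod 337.
291^1 ≡ 291 (mod 337)
291^2 = (291^1)^2 ≡ 291^2 = 84681 ≡ 94 (mod 337)
291^4 = (291^2)^2 ≡ 94^2 = 8836 ≡ 74 (mod 337)
291^8 = (291^4)^2 ≡ 74^2 = 5476 ≡ 84 (mod 337)
291^16 = (291^8)^2 ≡ 84^2 = 7056 ≡ 316 (mod 337)
291^32 = (291^16)^2 ≡ 316^2 = 99856 ≡ 104 (mod 337)
291^43 = 291^32 · 291^8 · 291^2 · 291^1 ≡ 104 · 84 · 94 · 291 ≡ 203 (mod 337).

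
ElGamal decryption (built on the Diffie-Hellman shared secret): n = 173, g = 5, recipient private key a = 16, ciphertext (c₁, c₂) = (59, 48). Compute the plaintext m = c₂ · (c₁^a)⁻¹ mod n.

171

Shared mask s = c₁^a mod n = 59^16 mod 173.
59^1 ≡ 59 (mod 173)
59^2 = (59^1)^2 ≡ 59^2 = 3481 ≡ 21 (mod 173)
59^4 = (59^2)^2 ≡ 21^2 = 441 ≡ 95 (mod 173)
59^8 = (59^4)^2 ≡ 95^2 = 9025 ≡ 29 (mod 173)
59^16 = (59^8)^2 ≡ 29^2 = 841 ≡ 149 (mod 173)
So s = 149; s⁻¹ ≡ 36 (mod 173).
m = c₂ · s⁻¹ mod 173 = 48 · 36 mod 173 = 171.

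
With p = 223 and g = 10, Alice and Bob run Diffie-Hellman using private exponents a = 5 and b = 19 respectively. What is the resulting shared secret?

Alice sends A = g^a mod p = 10^5 mod 223.
10^1 ≡ 10 (mod 223)
10^2 = (10^1)^2 ≡ 10^2 = 100 ≡ 100 (mod 223)
10^4 = (10^2)^2 ≡ 100^2 = 10000 ≡ 188 (mod 223)
10^5 = 10^4 · 10^1 ≡ 188 · 10 ≡ 96 (mod 223).
So A = 96. Bob then computes K = A^b mod p = 96^19 mod 223.
96^1 ≡ 96 (mod 223)
96^2 = (96^1)^2 ≡ 96^2 = 9216 ≡ 73 (mod 223)
96^4 = (96^2)^2 ≡ 73^2 = 5329 ≡ 200 (mod 223)
96^8 = (96^4)^2 ≡ 200^2 = 40000 ≡ 83 (mod 223)
96^16 = (96^8)^2 ≡ 83^2 = 6889 ≡ 199 (mod 223)
96^19 = 96^16 · 96^2 · 96^1 ≡ 199 · 73 · 96 ≡ 173 (mod 223).

173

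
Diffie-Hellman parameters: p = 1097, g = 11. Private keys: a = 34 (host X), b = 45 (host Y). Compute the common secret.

189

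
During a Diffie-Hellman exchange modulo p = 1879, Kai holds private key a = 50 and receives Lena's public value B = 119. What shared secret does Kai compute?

1138

Shared key K = 119^50 mod 1879.
119^1 ≡ 119 (mod 1879)
119^2 = (119^1)^2 ≡ 119^2 = 14161 ≡ 1008 (mod 1879)
119^4 = (119^2)^2 ≡ 1008^2 = 1016064 ≡ 1404 (mod 1879)
119^8 = (119^4)^2 ≡ 1404^2 = 1971216 ≡ 145 (mod 1879)
119^16 = (119^8)^2 ≡ 145^2 = 21025 ≡ 356 (mod 1879)
119^32 = (119^16)^2 ≡ 356^2 = 126736 ≡ 843 (mod 1879)
119^50 = 119^32 · 119^16 · 119^2 ≡ 843 · 356 · 1008 ≡ 1138 (mod 1879).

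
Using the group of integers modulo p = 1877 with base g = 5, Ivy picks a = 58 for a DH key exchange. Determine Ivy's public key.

Public value = 5^58 (mod 1877).
5^1 ≡ 5 (mod 1877)
5^2 = (5^1)^2 ≡ 5^2 = 25 ≡ 25 (mod 1877)
5^4 = (5^2)^2 ≡ 25^2 = 625 ≡ 625 (mod 1877)
5^8 = (5^4)^2 ≡ 625^2 = 390625 ≡ 209 (mod 1877)
5^16 = (5^8)^2 ≡ 209^2 = 43681 ≡ 510 (mod 1877)
5^32 = (5^16)^2 ≡ 510^2 = 260100 ≡ 1074 (mod 1877)
5^58 = 5^32 · 5^16 · 5^8 · 5^2 ≡ 1074 · 510 · 209 · 25 ≡ 766 (mod 1877).

766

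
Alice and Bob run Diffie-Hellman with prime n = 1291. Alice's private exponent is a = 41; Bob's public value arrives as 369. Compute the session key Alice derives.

Shared key K = 369^41 mod 1291.
369^1 ≡ 369 (mod 1291)
369^2 = (369^1)^2 ≡ 369^2 = 136161 ≡ 606 (mod 1291)
369^4 = (369^2)^2 ≡ 606^2 = 367236 ≡ 592 (mod 1291)
369^8 = (369^4)^2 ≡ 592^2 = 350464 ≡ 603 (mod 1291)
369^16 = (369^8)^2 ≡ 603^2 = 363609 ≡ 838 (mod 1291)
369^32 = (369^16)^2 ≡ 838^2 = 702244 ≡ 1231 (mod 1291)
369^41 = 369^32 · 369^8 · 369^1 ≡ 1231 · 603 · 369 ≡ 1102 (mod 1291).

1102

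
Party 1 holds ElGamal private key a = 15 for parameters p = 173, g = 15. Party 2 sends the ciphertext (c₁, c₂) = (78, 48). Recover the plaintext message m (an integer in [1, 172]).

Shared mask s = c₁^a mod p = 78^15 mod 173.
78^1 ≡ 78 (mod 173)
78^2 = (78^1)^2 ≡ 78^2 = 6084 ≡ 29 (mod 173)
78^4 = (78^2)^2 ≡ 29^2 = 841 ≡ 149 (mod 173)
78^8 = (78^4)^2 ≡ 149^2 = 22201 ≡ 57 (mod 173)
78^15 = 78^8 · 78^4 · 78^2 · 78^1 ≡ 57 · 149 · 29 · 78 ≡ 35 (mod 173).
So s = 35; s⁻¹ ≡ 89 (mod 173).
m = c₂ · s⁻¹ mod 173 = 48 · 89 mod 173 = 120.

120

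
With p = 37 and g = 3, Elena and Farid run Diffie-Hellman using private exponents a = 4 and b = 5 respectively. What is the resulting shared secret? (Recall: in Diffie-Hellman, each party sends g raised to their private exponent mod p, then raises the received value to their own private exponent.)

9

Elena sends A = g^a mod p = 3^4 mod 37.
3^1 ≡ 3 (mod 37)
3^2 = (3^1)^2 ≡ 3^2 = 9 ≡ 9 (mod 37)
3^4 = (3^2)^2 ≡ 9^2 = 81 ≡ 7 (mod 37)
So A = 7. Farid then computes K = A^b mod p = 7^5 mod 37.
7^1 ≡ 7 (mod 37)
7^2 = (7^1)^2 ≡ 7^2 = 49 ≡ 12 (mod 37)
7^4 = (7^2)^2 ≡ 12^2 = 144 ≡ 33 (mod 37)
7^5 = 7^4 · 7^1 ≡ 33 · 7 ≡ 9 (mod 37).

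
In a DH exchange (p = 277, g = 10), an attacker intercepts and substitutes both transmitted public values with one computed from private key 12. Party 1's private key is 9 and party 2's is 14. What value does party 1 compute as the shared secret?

19

Party 1 receives an attacker's public value M = 10^12 mod 277 instead of the honest one.
10^1 ≡ 10 (mod 277)
10^2 = (10^1)^2 ≡ 10^2 = 100 ≡ 100 (mod 277)
10^4 = (10^2)^2 ≡ 100^2 = 10000 ≡ 28 (mod 277)
10^8 = (10^4)^2 ≡ 28^2 = 784 ≡ 230 (mod 277)
10^12 = 10^8 · 10^4 ≡ 230 · 28 ≡ 69 (mod 277).
So M = 69. Party 1 computes K = M^9 mod 277.
69^1 ≡ 69 (mod 277)
69^2 = (69^1)^2 ≡ 69^2 = 4761 ≡ 52 (mod 277)
69^4 = (69^2)^2 ≡ 52^2 = 2704 ≡ 211 (mod 277)
69^8 = (69^4)^2 ≡ 211^2 = 44521 ≡ 201 (mod 277)
69^9 = 69^8 · 69^1 ≡ 201 · 69 ≡ 19 (mod 277).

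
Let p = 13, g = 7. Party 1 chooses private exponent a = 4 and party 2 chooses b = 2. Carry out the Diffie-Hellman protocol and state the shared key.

3

Party 2 sends B = g^b mod p = 7^2 mod 13.
7^1 ≡ 7 (mod 13)
7^2 = (7^1)^2 ≡ 7^2 = 49 ≡ 10 (mod 13)
So B = 10. Party 1 then computes K = B^a mod p = 10^4 mod 13.
10^1 ≡ 10 (mod 13)
10^2 = (10^1)^2 ≡ 10^2 = 100 ≡ 9 (mod 13)
10^4 = (10^2)^2 ≡ 9^2 = 81 ≡ 3 (mod 13)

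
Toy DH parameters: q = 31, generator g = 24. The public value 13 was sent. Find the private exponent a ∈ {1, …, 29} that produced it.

Try successive powers of 24 modulo 31:
24^1 ≡ 24
24^2 ≡ 18
24^3 ≡ 29
24^4 ≡ 14
24^5 ≡ 26
24^6 ≡ 4
24^7 ≡ 3
24^8 ≡ 10
24^9 ≡ 23
24^10 ≡ 25
24^11 ≡ 11
24^12 ≡ 16
24^13 ≡ 12
24^14 ≡ 9
24^15 ≡ 30
24^16 ≡ 7
24^17 ≡ 13
Found: a = 17.

17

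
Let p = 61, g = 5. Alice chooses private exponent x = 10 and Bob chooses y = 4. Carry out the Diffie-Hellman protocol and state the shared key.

Alice sends A = g^x mod p = 5^10 mod 61.
5^1 ≡ 5 (mod 61)
5^2 = (5^1)^2 ≡ 5^2 = 25 ≡ 25 (mod 61)
5^4 = (5^2)^2 ≡ 25^2 = 625 ≡ 15 (mod 61)
5^8 = (5^4)^2 ≡ 15^2 = 225 ≡ 42 (mod 61)
5^10 = 5^8 · 5^2 ≡ 42 · 25 ≡ 13 (mod 61).
So A = 13. Bob then computes K = A^y mod p = 13^4 mod 61.
13^1 ≡ 13 (mod 61)
13^2 = (13^1)^2 ≡ 13^2 = 169 ≡ 47 (mod 61)
13^4 = (13^2)^2 ≡ 47^2 = 2209 ≡ 13 (mod 61)

13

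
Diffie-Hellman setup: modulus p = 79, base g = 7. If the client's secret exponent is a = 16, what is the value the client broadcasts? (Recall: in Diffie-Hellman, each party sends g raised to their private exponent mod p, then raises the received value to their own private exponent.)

Public value = 7^16 mod 79.
7^1 ≡ 7 (mod 79)
7^2 = (7^1)^2 ≡ 7^2 = 49 ≡ 49 (mod 79)
7^4 = (7^2)^2 ≡ 49^2 = 2401 ≡ 31 (mod 79)
7^8 = (7^4)^2 ≡ 31^2 = 961 ≡ 13 (mod 79)
7^16 = (7^8)^2 ≡ 13^2 = 169 ≡ 11 (mod 79)

11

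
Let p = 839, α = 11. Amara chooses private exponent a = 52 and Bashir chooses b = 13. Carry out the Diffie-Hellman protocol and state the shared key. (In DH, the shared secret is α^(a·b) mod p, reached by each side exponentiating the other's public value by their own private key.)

215

Bashir sends B = α^b mod p = 11^13 mod 839.
11^1 ≡ 11 (mod 839)
11^2 = (11^1)^2 ≡ 11^2 = 121 ≡ 121 (mod 839)
11^4 = (11^2)^2 ≡ 121^2 = 14641 ≡ 378 (mod 839)
11^8 = (11^4)^2 ≡ 378^2 = 142884 ≡ 254 (mod 839)
11^13 = 11^8 · 11^4 · 11^1 ≡ 254 · 378 · 11 ≡ 670 (mod 839).
So B = 670. Amara then computes K = B^a mod p = 670^52 mod 839.
670^1 ≡ 670 (mod 839)
670^2 = (670^1)^2 ≡ 670^2 = 448900 ≡ 35 (mod 839)
670^4 = (670^2)^2 ≡ 35^2 = 1225 ≡ 386 (mod 839)
670^8 = (670^4)^2 ≡ 386^2 = 148996 ≡ 493 (mod 839)
670^16 = (670^8)^2 ≡ 493^2 = 243049 ≡ 578 (mod 839)
670^32 = (670^16)^2 ≡ 578^2 = 334084 ≡ 162 (mod 839)
670^52 = 670^32 · 670^16 · 670^4 ≡ 162 · 578 · 386 ≡ 215 (mod 839).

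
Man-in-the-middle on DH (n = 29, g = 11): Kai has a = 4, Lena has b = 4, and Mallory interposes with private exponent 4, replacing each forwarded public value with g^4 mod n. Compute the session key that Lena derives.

24

Lena receives Mallory's public value M = 11^4 mod 29 instead of the honest one.
11^1 ≡ 11 (mod 29)
11^2 = (11^1)^2 ≡ 11^2 = 121 ≡ 5 (mod 29)
11^4 = (11^2)^2 ≡ 5^2 = 25 ≡ 25 (mod 29)
So M = 25. Lena computes K = M^4 mod 29.
25^1 ≡ 25 (mod 29)
25^2 = (25^1)^2 ≡ 25^2 = 625 ≡ 16 (mod 29)
25^4 = (25^2)^2 ≡ 16^2 = 256 ≡ 24 (mod 29)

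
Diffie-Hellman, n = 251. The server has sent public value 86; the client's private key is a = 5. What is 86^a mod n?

64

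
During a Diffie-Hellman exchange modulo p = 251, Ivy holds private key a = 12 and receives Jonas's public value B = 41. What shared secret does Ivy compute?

27

Shared key K = 41^12 mod 251.
41^1 ≡ 41 (mod 251)
41^2 = (41^1)^2 ≡ 41^2 = 1681 ≡ 175 (mod 251)
41^4 = (41^2)^2 ≡ 175^2 = 30625 ≡ 3 (mod 251)
41^8 = (41^4)^2 ≡ 3^2 = 9 ≡ 9 (mod 251)
41^12 = 41^8 · 41^4 ≡ 9 · 3 ≡ 27 (mod 251).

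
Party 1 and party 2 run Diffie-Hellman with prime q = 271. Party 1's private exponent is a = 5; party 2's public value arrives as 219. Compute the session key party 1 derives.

25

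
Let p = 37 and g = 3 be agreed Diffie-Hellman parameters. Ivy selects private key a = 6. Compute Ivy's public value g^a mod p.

Public value = 3^6 mod 37.
3^1 ≡ 3 (mod 37)
3^2 = (3^1)^2 ≡ 3^2 = 9 ≡ 9 (mod 37)
3^4 = (3^2)^2 ≡ 9^2 = 81 ≡ 7 (mod 37)
3^6 = 3^4 · 3^2 ≡ 7 · 9 ≡ 26 (mod 37).

26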